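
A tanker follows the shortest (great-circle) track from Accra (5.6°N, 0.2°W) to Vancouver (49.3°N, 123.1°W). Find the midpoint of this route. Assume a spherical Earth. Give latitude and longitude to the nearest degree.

≈ (45°N, 41°W)

Write both endpoints as unit vectors p₁, p₂ with components (cos φ cos λ, cos φ sin λ, sin φ).
The central angle between the endpoints is δ = arccos(p₁·p₂) ≈ 1.853 rad (106.2°).
Interpolate at f = 1/2 with slerp weights a = sin((1−f)δ)/sin δ ≈ 0.832, b = sin(fδ)/sin δ ≈ 0.832.
p = a·p₁ + b·p₂ ≈ (0.532, -0.458, 0.712); φ = arcsin(p_z) ≈ 45.43°, λ = atan2(p_y, p_x) ≈ -40.70°.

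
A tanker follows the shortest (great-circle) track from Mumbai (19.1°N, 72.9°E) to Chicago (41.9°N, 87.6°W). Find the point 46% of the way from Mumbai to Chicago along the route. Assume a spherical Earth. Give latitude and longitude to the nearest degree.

Convert each endpoint to a unit vector on the sphere (x = cos φ cos λ, y = cos φ sin λ, z = sin φ).
The central angle between the endpoints is δ = arccos(p₁·p₂) ≈ 2.031 rad (116.4°).
Interpolate at f = 0.46 with slerp weights a = sin((1−f)δ)/sin δ ≈ 0.993, b = sin(fδ)/sin δ ≈ 0.898.
p = a·p₁ + b·p₂ ≈ (0.304, 0.229, 0.925); φ = arcsin(p_z) ≈ 67.61°, λ = atan2(p_y, p_x) ≈ 37.05°.

≈ 68°N, 37°E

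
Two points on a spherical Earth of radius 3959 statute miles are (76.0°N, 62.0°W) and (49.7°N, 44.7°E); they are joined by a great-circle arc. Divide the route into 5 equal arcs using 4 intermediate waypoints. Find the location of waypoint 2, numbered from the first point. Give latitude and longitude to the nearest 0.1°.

Convert each endpoint to a unit vector on the sphere (x = cos φ cos λ, y = cos φ sin λ, z = sin φ).
The central angle between the endpoints is δ = arccos(p₁·p₂) ≈ 0.802 rad (46.0°).
Interpolate at f = 2/5 with slerp weights a = sin((1−f)δ)/sin δ ≈ 0.644, b = sin(fδ)/sin δ ≈ 0.439.
p = a·p₁ + b·p₂ ≈ (0.275, 0.062, 0.959); φ = arcsin(p_z) ≈ 73.63°, λ = atan2(p_y, p_x) ≈ 12.72°.

≈ (73.6°N, 12.7°E)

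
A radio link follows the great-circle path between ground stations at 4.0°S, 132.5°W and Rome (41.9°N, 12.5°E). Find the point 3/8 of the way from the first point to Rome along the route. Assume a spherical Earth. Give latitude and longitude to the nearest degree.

Convert each endpoint to a unit vector on the sphere (x = cos φ cos λ, y = cos φ sin λ, z = sin φ).
The central angle between the endpoints is δ = arccos(p₁·p₂) ≈ 2.285 rad (130.9°).
Interpolate at f = 3/8 with slerp weights a = sin((1−f)δ)/sin δ ≈ 1.310, b = sin(fδ)/sin δ ≈ 1.000.
p = a·p₁ + b·p₂ ≈ (-0.156, -0.802, 0.576); φ = arcsin(p_z) ≈ 35.20°, λ = atan2(p_y, p_x) ≈ -101.01°.

≈ 35°N, 101°W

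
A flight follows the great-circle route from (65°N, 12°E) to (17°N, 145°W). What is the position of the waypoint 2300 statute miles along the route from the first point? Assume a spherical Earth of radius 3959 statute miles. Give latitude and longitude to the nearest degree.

Convert each endpoint to a unit vector on the sphere (x = cos φ cos λ, y = cos φ sin λ, z = sin φ).
The central angle between the endpoints is δ = arccos(p₁·p₂) ≈ 1.678 rad (96.1°). The total great-circle distance is δ·R ≈ 1.678 × 3959 ≈ 6643 mi, so the target fraction is f = 2300/6643 ≈ 0.346.
Interpolate at f ≈ 0.346 with slerp weights a = sin((1−f)δ)/sin δ ≈ 0.895, b = sin(fδ)/sin δ ≈ 0.552.
p = a·p₁ + b·p₂ ≈ (-0.062, -0.224, 0.973); φ = arcsin(p_z) ≈ 76.55°, λ = atan2(p_y, p_x) ≈ -105.56°.

≈ (77°N, 106°W)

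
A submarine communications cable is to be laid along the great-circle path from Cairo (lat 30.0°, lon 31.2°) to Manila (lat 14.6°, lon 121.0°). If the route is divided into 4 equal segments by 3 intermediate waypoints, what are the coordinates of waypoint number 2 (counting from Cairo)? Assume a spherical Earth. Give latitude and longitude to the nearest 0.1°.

≈ lat 30.0°, lon 79.3°

Convert each endpoint to a unit vector on the sphere (x = cos φ cos λ, y = cos φ sin λ, z = sin φ).
The central angle between the endpoints is δ = arccos(p₁·p₂) ≈ 1.441 rad (82.6°).
Interpolate at f = 2/4 with slerp weights a = sin((1−f)δ)/sin δ ≈ 0.665, b = sin(fδ)/sin δ ≈ 0.665.
p = a·p₁ + b·p₂ ≈ (0.161, 0.851, 0.500); φ = arcsin(p_z) ≈ 30.03°, λ = atan2(p_y, p_x) ≈ 79.26°.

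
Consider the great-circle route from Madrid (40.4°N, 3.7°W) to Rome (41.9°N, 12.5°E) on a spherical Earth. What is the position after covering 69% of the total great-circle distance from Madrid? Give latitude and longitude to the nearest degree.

From cos δ = sin φ₁ sin φ₂ + cos φ₁ cos φ₂ cos Δλ, the central angle is δ ≈ 0.214 rad (12.3°).
Interpolate at f = 0.69 with slerp weights a = sin((1−f)δ)/sin δ ≈ 0.312, b = sin(fδ)/sin δ ≈ 0.693.
p = a·p₁ + b·p₂ ≈ (0.741, 0.096, 0.665); φ = arcsin(p_z) ≈ 41.68°, λ = atan2(p_y, p_x) ≈ 7.41°.

≈ 42°N, 7°E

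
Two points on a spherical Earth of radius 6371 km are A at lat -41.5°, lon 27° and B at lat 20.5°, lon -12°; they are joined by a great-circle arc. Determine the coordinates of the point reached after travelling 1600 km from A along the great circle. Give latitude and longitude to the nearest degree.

≈ lat -30°, lon 17°

Write both endpoints as unit vectors p₁, p₂ with components (cos φ cos λ, cos φ sin λ, sin φ).
The central angle between the endpoints is δ = arccos(p₁·p₂) ≈ 1.252 rad (71.8°). The total great-circle distance is δ·R ≈ 1.252 × 6371 ≈ 7978 km, so the target fraction is f = 1600/7978 ≈ 0.201.
Interpolate at f ≈ 0.201 with slerp weights a = sin((1−f)δ)/sin δ ≈ 0.887, b = sin(fδ)/sin δ ≈ 0.262.
p = a·p₁ + b·p₂ ≈ (0.831, 0.251, -0.496); φ = arcsin(p_z) ≈ -29.73°, λ = atan2(p_y, p_x) ≈ 16.77°.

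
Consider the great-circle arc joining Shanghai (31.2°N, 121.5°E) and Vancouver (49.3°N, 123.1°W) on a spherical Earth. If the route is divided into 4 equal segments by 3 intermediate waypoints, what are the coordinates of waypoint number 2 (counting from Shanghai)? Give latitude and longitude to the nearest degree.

≈ 57°N, 167°E

Convert each endpoint to a unit vector on the sphere (x = cos φ cos λ, y = cos φ sin λ, z = sin φ).
The central angle between the endpoints is δ = arccos(p₁·p₂) ≈ 1.417 rad (81.2°).
Interpolate at f = 2/4 with slerp weights a = sin((1−f)δ)/sin δ ≈ 0.658, b = sin(fδ)/sin δ ≈ 0.658.
p = a·p₁ + b·p₂ ≈ (-0.529, 0.121, 0.840); φ = arcsin(p_z) ≈ 57.16°, λ = atan2(p_y, p_x) ≈ 167.16°.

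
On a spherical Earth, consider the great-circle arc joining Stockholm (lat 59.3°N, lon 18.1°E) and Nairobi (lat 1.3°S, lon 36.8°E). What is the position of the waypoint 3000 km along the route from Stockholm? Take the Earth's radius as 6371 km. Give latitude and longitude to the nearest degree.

Convert each endpoint to a unit vector on the sphere (x = cos φ cos λ, y = cos φ sin λ, z = sin φ).
The central angle between the endpoints is δ = arccos(p₁·p₂) ≈ 1.088 rad (62.4°). The total great-circle distance is δ·R ≈ 1.088 × 6371 ≈ 6934 km, so the target fraction is f = 3000/6934 ≈ 0.433.
Interpolate at f ≈ 0.433 with slerp weights a = sin((1−f)δ)/sin δ ≈ 0.654, b = sin(fδ)/sin δ ≈ 0.512.
p = a·p₁ + b·p₂ ≈ (0.727, 0.410, 0.550); φ = arcsin(p_z) ≈ 33.39°, λ = atan2(p_y, p_x) ≈ 29.44°.

≈ lat 33°N, lon 29°E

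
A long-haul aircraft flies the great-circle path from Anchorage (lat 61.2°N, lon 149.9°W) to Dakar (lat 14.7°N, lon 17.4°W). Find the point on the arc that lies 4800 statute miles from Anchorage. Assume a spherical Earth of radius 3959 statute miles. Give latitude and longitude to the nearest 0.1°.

The haversine formula gives a central angle δ ≈ 1.663 rad (95.3°) between the endpoints. The total great-circle distance is δ·R ≈ 1.663 × 3959 ≈ 6585 mi, so the target fraction is f = 4800/6585 ≈ 0.729.
Interpolate at f ≈ 0.729 with slerp weights a = sin((1−f)δ)/sin δ ≈ 0.438, b = sin(fδ)/sin δ ≈ 0.940.
p = a·p₁ + b·p₂ ≈ (0.686, -0.378, 0.622); φ = arcsin(p_z) ≈ 38.48°, λ = atan2(p_y, p_x) ≈ -28.85°.

≈ lat 38.5°N, lon 28.9°W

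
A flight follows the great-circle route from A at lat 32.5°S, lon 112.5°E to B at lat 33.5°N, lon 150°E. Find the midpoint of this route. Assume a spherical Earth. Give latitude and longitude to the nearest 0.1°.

≈ lat 0.5°N, lon 131.1°E

Write both endpoints as unit vectors p₁, p₂ with components (cos φ cos λ, cos φ sin λ, sin φ).
The central angle between the endpoints is δ = arccos(p₁·p₂) ≈ 1.306 rad (74.8°).
Interpolate at f = 1/2 with slerp weights a = sin((1−f)δ)/sin δ ≈ 0.630, b = sin(fδ)/sin δ ≈ 0.630.
p = a·p₁ + b·p₂ ≈ (-0.658, 0.753, 0.009); φ = arcsin(p_z) ≈ 0.53°, λ = atan2(p_y, p_x) ≈ 131.14°.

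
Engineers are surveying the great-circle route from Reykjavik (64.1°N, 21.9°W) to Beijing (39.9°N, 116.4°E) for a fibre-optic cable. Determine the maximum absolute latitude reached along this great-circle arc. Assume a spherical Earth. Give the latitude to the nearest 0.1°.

The great circle lies in the plane with unit normal n̂ = (p₁ × p₂)/|p₁ × p₂|.
Here n̂_z ≈ +0.236; the vertex latitude is φ_max = arccos|n̂_z| ≈ 76.4°.
Check via Clairaut: cos φ_max = |cos φ₁| · sin C = cos(64.1°)·sin(32.7°) ≈ 0.236, again giving ≈ 76.4°.

≈ 76.4°N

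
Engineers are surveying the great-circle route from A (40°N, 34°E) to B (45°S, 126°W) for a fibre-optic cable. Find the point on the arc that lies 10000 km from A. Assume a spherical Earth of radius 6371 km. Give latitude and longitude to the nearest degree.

Convert each endpoint to a unit vector on the sphere (x = cos φ cos λ, y = cos φ sin λ, z = sin φ).
The central angle between the endpoints is δ = arccos(p₁·p₂) ≈ 2.871 rad (164.5°). The total great-circle distance is δ·R ≈ 2.871 × 6371 ≈ 18289 km, so the target fraction is f = 10000/18289 ≈ 0.547.
Interpolate at f ≈ 0.547 with slerp weights a = sin((1−f)δ)/sin δ ≈ 3.602, b = sin(fδ)/sin δ ≈ 3.737.
p = a·p₁ + b·p₂ ≈ (0.734, -0.595, -0.327); φ = arcsin(p_z) ≈ -19.10°, λ = atan2(p_y, p_x) ≈ -39.01°.

≈ (19°S, 39°W)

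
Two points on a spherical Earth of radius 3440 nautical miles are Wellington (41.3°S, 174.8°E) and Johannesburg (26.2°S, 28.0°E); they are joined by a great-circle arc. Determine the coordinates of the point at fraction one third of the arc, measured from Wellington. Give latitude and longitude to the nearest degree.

From cos δ = sin φ₁ sin φ₂ + cos φ₁ cos φ₂ cos Δλ, the central angle is δ ≈ 1.847 rad (105.8°).
Interpolate at f = 1/3 with slerp weights a = sin((1−f)δ)/sin δ ≈ 0.980, b = sin(fδ)/sin δ ≈ 0.600.
p = a·p₁ + b·p₂ ≈ (-0.258, 0.320, -0.912); φ = arcsin(p_z) ≈ -65.76°, λ = atan2(p_y, p_x) ≈ 128.89°.

≈ 66°S, 129°E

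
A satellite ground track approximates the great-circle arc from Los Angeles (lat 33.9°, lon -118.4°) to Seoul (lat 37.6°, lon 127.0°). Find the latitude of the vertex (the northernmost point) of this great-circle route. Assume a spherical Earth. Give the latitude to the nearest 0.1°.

The great circle lies in the plane with unit normal n̂ = (p₁ × p₂)/|p₁ × p₂|.
Here n̂_z ≈ -0.599; the vertex latitude is φ_max = arccos|n̂_z| ≈ 53.2°.
Check via Clairaut: cos φ_max = |cos φ₁| · sin C = cos(33.9°)·sin(46.2°) ≈ 0.599, again giving ≈ 53.2°.

≈ 53.2°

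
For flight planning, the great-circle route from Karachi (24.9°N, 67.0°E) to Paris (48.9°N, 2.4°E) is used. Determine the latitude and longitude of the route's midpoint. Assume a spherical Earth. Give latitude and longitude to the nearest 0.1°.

Convert each endpoint to a unit vector on the sphere (x = cos φ cos λ, y = cos φ sin λ, z = sin φ).
The central angle between the endpoints is δ = arccos(p₁·p₂) ≈ 0.961 rad (55.0°).
Interpolate at f = 1/2 with slerp weights a = sin((1−f)δ)/sin δ ≈ 0.564, b = sin(fδ)/sin δ ≈ 0.564.
p = a·p₁ + b·p₂ ≈ (0.570, 0.486, 0.662); φ = arcsin(p_z) ≈ 41.47°, λ = atan2(p_y, p_x) ≈ 40.46°.

≈ 41.5°N, 40.5°E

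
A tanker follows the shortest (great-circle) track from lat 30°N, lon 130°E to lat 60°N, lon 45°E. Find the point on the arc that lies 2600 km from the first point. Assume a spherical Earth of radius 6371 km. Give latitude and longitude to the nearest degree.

≈ lat 48°N, lon 110°E

Convert each endpoint to a unit vector on the sphere (x = cos φ cos λ, y = cos φ sin λ, z = sin φ).
The central angle between the endpoints is δ = arccos(p₁·p₂) ≈ 1.081 rad (61.9°). The total great-circle distance is δ·R ≈ 1.081 × 6371 ≈ 6885 km, so the target fraction is f = 2600/6885 ≈ 0.378.
Interpolate at f ≈ 0.378 with slerp weights a = sin((1−f)δ)/sin δ ≈ 0.706, b = sin(fδ)/sin δ ≈ 0.450.
p = a·p₁ + b·p₂ ≈ (-0.234, 0.627, 0.743); φ = arcsin(p_z) ≈ 47.96°, λ = atan2(p_y, p_x) ≈ 110.45°.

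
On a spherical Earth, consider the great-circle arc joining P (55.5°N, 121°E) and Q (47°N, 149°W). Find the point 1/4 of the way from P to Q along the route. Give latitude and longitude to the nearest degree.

Write both endpoints as unit vectors p₁, p₂ with components (cos φ cos λ, cos φ sin λ, sin φ).
The central angle between the endpoints is δ = arccos(p₁·p₂) ≈ 0.924 rad (52.9°).
Interpolate at f = 1/4 with slerp weights a = sin((1−f)δ)/sin δ ≈ 0.801, b = sin(fδ)/sin δ ≈ 0.287.
p = a·p₁ + b·p₂ ≈ (-0.401, 0.288, 0.870); φ = arcsin(p_z) ≈ 60.41°, λ = atan2(p_y, p_x) ≈ 144.34°.

≈ (60°N, 144°E)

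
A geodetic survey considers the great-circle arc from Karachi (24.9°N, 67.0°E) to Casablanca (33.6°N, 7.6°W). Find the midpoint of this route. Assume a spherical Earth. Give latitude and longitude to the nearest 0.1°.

≈ (35.1°N, 31.6°E)

Convert each endpoint to a unit vector on the sphere (x = cos φ cos λ, y = cos φ sin λ, z = sin φ).
The central angle between the endpoints is δ = arccos(p₁·p₂) ≈ 1.122 rad (64.3°).
Interpolate at f = 1/2 with slerp weights a = sin((1−f)δ)/sin δ ≈ 0.591, b = sin(fδ)/sin δ ≈ 0.591.
p = a·p₁ + b·p₂ ≈ (0.697, 0.428, 0.575); φ = arcsin(p_z) ≈ 35.13°, λ = atan2(p_y, p_x) ≈ 31.56°.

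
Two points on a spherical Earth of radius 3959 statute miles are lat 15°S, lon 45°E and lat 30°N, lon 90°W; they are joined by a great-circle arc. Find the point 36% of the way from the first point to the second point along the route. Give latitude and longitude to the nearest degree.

≈ lat 10°N, lon 2°E

The haversine formula gives a central angle δ ≈ 2.376 rad (136.1°) between the endpoints.
Interpolate at f = 0.36 with slerp weights a = sin((1−f)δ)/sin δ ≈ 1.441, b = sin(fδ)/sin δ ≈ 1.089.
p = a·p₁ + b·p₂ ≈ (0.984, 0.041, 0.172); φ = arcsin(p_z) ≈ 9.88°, λ = atan2(p_y, p_x) ≈ 2.39°.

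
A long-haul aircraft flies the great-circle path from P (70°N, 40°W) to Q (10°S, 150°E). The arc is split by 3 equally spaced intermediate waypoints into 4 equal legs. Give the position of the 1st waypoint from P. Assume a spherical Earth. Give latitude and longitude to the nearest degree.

≈ (79°N, 171°E)

The haversine formula gives a central angle δ ≈ 2.088 rad (119.7°) between the endpoints.
Interpolate at f = 1/4 with slerp weights a = sin((1−f)δ)/sin δ ≈ 1.151, b = sin(fδ)/sin δ ≈ 0.574.
p = a·p₁ + b·p₂ ≈ (-0.188, 0.030, 0.982); φ = arcsin(p_z) ≈ 79.03°, λ = atan2(p_y, p_x) ≈ 171.05°.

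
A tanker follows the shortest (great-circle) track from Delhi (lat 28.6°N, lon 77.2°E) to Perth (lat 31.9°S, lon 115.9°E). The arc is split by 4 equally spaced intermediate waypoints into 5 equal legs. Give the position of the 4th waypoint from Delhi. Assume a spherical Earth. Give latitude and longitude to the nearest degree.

≈ lat 20°S, lon 107°E

Write both endpoints as unit vectors p₁, p₂ with components (cos φ cos λ, cos φ sin λ, sin φ).
The central angle between the endpoints is δ = arccos(p₁·p₂) ≈ 1.236 rad (70.8°).
Interpolate at f = 4/5 with slerp weights a = sin((1−f)δ)/sin δ ≈ 0.259, b = sin(fδ)/sin δ ≈ 0.884.
p = a·p₁ + b·p₂ ≈ (-0.278, 0.897, -0.343); φ = arcsin(p_z) ≈ -20.08°, λ = atan2(p_y, p_x) ≈ 107.19°.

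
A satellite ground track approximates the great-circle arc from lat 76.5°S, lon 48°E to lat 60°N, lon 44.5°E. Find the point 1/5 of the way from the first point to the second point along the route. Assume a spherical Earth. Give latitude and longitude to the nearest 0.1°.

Convert each endpoint to a unit vector on the sphere (x = cos φ cos λ, y = cos φ sin λ, z = sin φ).
The central angle between the endpoints is δ = arccos(p₁·p₂) ≈ 2.383 rad (136.5°).
Interpolate at f = 1/5 with slerp weights a = sin((1−f)δ)/sin δ ≈ 1.372, b = sin(fδ)/sin δ ≈ 0.667.
p = a·p₁ + b·p₂ ≈ (0.452, 0.472, -0.757); φ = arcsin(p_z) ≈ -49.21°, λ = atan2(p_y, p_x) ≈ 46.22°.

≈ lat 49.2°S, lon 46.2°E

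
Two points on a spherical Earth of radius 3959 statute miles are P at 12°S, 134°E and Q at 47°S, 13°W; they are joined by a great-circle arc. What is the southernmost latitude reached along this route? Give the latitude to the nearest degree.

≈ 67°S

The great circle lies in the plane with unit normal n̂ = (p₁ × p₂)/|p₁ × p₂|.
Here n̂_z ≈ -0.398; the vertex latitude is φ_max = arccos|n̂_z| ≈ 66.6°.
Check via Clairaut: cos φ_max = |cos φ₁| · sin C = cos(12.0°)·sin(156.0°) ≈ 0.398, again giving ≈ 66.6°.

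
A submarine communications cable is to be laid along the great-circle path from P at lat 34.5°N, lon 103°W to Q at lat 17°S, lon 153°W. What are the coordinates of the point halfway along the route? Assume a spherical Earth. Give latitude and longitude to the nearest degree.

≈ lat 10°N, lon 130°W

Convert each endpoint to a unit vector on the sphere (x = cos φ cos λ, y = cos φ sin λ, z = sin φ).
The central angle between the endpoints is δ = arccos(p₁·p₂) ≈ 1.223 rad (70.1°).
Interpolate at f = 1/2 with slerp weights a = sin((1−f)δ)/sin δ ≈ 0.611, b = sin(fδ)/sin δ ≈ 0.611.
p = a·p₁ + b·p₂ ≈ (-0.633, -0.755, 0.167); φ = arcsin(p_z) ≈ 9.63°, λ = atan2(p_y, p_x) ≈ -129.98°.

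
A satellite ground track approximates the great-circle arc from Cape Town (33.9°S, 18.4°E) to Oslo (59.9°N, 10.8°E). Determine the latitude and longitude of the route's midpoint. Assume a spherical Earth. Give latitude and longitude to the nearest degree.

Convert each endpoint to a unit vector on the sphere (x = cos φ cos λ, y = cos φ sin λ, z = sin φ).
The central angle between the endpoints is δ = arccos(p₁·p₂) ≈ 1.641 rad (94.0°).
Interpolate at f = 1/2 with slerp weights a = sin((1−f)δ)/sin δ ≈ 0.733, b = sin(fδ)/sin δ ≈ 0.733.
p = a·p₁ + b·p₂ ≈ (0.939, 0.261, 0.225); φ = arcsin(p_z) ≈ 13.03°, λ = atan2(p_y, p_x) ≈ 15.54°.

≈ (13°N, 16°E)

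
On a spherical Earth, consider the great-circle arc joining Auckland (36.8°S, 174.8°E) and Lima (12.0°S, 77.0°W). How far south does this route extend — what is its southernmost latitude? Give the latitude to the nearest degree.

The great circle lies in the plane with unit normal n̂ = (p₁ × p₂)/|p₁ × p₂|.
Here n̂_z ≈ +0.749; the vertex latitude is φ_max = arccos|n̂_z| ≈ 41.5°.
Check via Clairaut: cos φ_max = |cos φ₁| · sin C = cos(36.8°)·sin(110.6°) ≈ 0.749, again giving ≈ 41.5°.

≈ 41°S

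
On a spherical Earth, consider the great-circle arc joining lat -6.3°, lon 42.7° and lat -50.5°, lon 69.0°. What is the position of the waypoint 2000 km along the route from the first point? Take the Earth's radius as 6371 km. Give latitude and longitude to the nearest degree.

Write both endpoints as unit vectors p₁, p₂ with components (cos φ cos λ, cos φ sin λ, sin φ).
The central angle between the endpoints is δ = arccos(p₁·p₂) ≈ 0.861 rad (49.3°). The total great-circle distance is δ·R ≈ 0.861 × 6371 ≈ 5487 km, so the target fraction is f = 2000/5487 ≈ 0.364.
Interpolate at f ≈ 0.364 with slerp weights a = sin((1−f)δ)/sin δ ≈ 0.686, b = sin(fδ)/sin δ ≈ 0.407.
p = a·p₁ + b·p₂ ≈ (0.594, 0.704, -0.389); φ = arcsin(p_z) ≈ -22.91°, λ = atan2(p_y, p_x) ≈ 49.85°.

≈ lat -23°, lon 50°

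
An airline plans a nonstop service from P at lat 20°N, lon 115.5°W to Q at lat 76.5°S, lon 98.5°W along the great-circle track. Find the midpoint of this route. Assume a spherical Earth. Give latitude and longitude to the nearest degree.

Convert each endpoint to a unit vector on the sphere (x = cos φ cos λ, y = cos φ sin λ, z = sin φ).
The central angle between the endpoints is δ = arccos(p₁·p₂) ≈ 1.694 rad (97.1°).
Interpolate at f = 1/2 with slerp weights a = sin((1−f)δ)/sin δ ≈ 0.755, b = sin(fδ)/sin δ ≈ 0.755.
p = a·p₁ + b·p₂ ≈ (-0.331, -0.815, -0.476); φ = arcsin(p_z) ≈ -28.42°, λ = atan2(p_y, p_x) ≈ -112.14°.

≈ lat 28°S, lon 112°W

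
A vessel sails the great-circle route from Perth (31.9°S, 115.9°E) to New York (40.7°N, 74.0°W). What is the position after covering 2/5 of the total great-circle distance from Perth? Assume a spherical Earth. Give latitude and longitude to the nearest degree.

≈ 24°N, 156°E

The haversine formula gives a central angle δ ≈ 2.935 rad (168.1°) between the endpoints.
Interpolate at f = 2/5 with slerp weights a = sin((1−f)δ)/sin δ ≈ 4.777, b = sin(fδ)/sin δ ≈ 4.486.
p = a·p₁ + b·p₂ ≈ (-0.834, 0.379, 0.401); φ = arcsin(p_z) ≈ 23.65°, λ = atan2(p_y, p_x) ≈ 155.57°.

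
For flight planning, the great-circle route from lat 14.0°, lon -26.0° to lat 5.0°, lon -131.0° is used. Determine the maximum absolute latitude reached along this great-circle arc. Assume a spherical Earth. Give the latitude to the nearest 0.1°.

≈ 16.4°

The great circle lies in the plane with unit normal n̂ = (p₁ × p₂)/|p₁ × p₂|.
Here n̂_z ≈ -0.959; the vertex latitude is φ_max = arccos|n̂_z| ≈ 16.4°.
Check via Clairaut: cos φ_max = |cos φ₁| · sin C = cos(14.0°)·sin(81.3°) ≈ 0.959, again giving ≈ 16.4°.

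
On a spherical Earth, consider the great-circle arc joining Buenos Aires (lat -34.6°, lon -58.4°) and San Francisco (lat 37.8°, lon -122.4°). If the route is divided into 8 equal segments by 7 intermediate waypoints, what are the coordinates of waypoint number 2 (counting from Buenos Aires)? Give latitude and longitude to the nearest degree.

Write both endpoints as unit vectors p₁, p₂ with components (cos φ cos λ, cos φ sin λ, sin φ).
The central angle between the endpoints is δ = arccos(p₁·p₂) ≈ 1.634 rad (93.6°).
Interpolate at f = 2/8 with slerp weights a = sin((1−f)δ)/sin δ ≈ 0.943, b = sin(fδ)/sin δ ≈ 0.398.
p = a·p₁ + b·p₂ ≈ (0.238, -0.926, -0.291); φ = arcsin(p_z) ≈ -16.94°, λ = atan2(p_y, p_x) ≈ -75.58°.

≈ lat -17°, lon -76°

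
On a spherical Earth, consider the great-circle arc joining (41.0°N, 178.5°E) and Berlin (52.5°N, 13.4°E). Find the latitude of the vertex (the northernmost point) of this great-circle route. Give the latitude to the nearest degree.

The great circle lies in the plane with unit normal n̂ = (p₁ × p₂)/|p₁ × p₂|.
Here n̂_z ≈ -0.118; the vertex latitude is φ_max = arccos|n̂_z| ≈ 83.2°.
Check via Clairaut: cos φ_max = |cos φ₁| · sin C = cos(41.0°)·sin(9.0°) ≈ 0.118, again giving ≈ 83.2°.

≈ 83°N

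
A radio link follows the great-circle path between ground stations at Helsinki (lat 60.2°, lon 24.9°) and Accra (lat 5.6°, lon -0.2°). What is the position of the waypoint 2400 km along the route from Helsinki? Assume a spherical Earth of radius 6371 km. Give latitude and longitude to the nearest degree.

≈ lat 40°, lon 11°

Write both endpoints as unit vectors p₁, p₂ with components (cos φ cos λ, cos φ sin λ, sin φ).
The central angle between the endpoints is δ = arccos(p₁·p₂) ≈ 1.009 rad (57.8°). The total great-circle distance is δ·R ≈ 1.009 × 6371 ≈ 6429 km, so the target fraction is f = 2400/6429 ≈ 0.373.
Interpolate at f ≈ 0.373 with slerp weights a = sin((1−f)δ)/sin δ ≈ 0.698, b = sin(fδ)/sin δ ≈ 0.435.
p = a·p₁ + b·p₂ ≈ (0.747, 0.145, 0.648); φ = arcsin(p_z) ≈ 40.43°, λ = atan2(p_y, p_x) ≈ 10.95°.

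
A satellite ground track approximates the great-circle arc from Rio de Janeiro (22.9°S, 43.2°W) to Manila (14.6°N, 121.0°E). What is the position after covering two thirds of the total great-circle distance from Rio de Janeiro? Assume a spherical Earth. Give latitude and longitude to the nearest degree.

From cos δ = sin φ₁ sin φ₂ + cos φ₁ cos φ₂ cos Δλ, the central angle is δ ≈ 2.843 rad (162.9°).
Interpolate at f = 2/3 with slerp weights a = sin((1−f)δ)/sin δ ≈ 2.764, b = sin(fδ)/sin δ ≈ 3.225.
p = a·p₁ + b·p₂ ≈ (0.248, 0.932, -0.262); φ = arcsin(p_z) ≈ -15.21°, λ = atan2(p_y, p_x) ≈ 75.08°.

≈ 15°S, 75°E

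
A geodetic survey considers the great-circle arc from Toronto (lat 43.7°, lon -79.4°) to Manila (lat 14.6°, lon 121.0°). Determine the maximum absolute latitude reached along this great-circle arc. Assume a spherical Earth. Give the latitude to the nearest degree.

≈ 74°

The great circle lies in the plane with unit normal n̂ = (p₁ × p₂)/|p₁ × p₂|.
Here n̂_z ≈ -0.278; the vertex latitude is φ_max = arccos|n̂_z| ≈ 73.8°.
Check via Clairaut: cos φ_max = |cos φ₁| · sin C = cos(43.7°)·sin(22.6°) ≈ 0.278, again giving ≈ 73.8°.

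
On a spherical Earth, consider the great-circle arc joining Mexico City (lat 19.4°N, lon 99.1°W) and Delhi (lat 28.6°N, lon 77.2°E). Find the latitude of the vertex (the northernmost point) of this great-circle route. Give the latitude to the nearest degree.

≈ 86°N

The great circle lies in the plane with unit normal n̂ = (p₁ × p₂)/|p₁ × p₂|.
Here n̂_z ≈ +0.072; the vertex latitude is φ_max = arccos|n̂_z| ≈ 85.9°.
Check via Clairaut: cos φ_max = |cos φ₁| · sin C = cos(19.4°)·sin(4.4°) ≈ 0.072, again giving ≈ 85.9°.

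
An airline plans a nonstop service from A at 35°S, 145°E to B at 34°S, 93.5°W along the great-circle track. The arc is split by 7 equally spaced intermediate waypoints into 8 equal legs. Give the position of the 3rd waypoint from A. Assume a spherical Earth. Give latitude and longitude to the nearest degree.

Convert each endpoint to a unit vector on the sphere (x = cos φ cos λ, y = cos φ sin λ, z = sin φ).
The central angle between the endpoints is δ = arccos(p₁·p₂) ≈ 1.605 rad (92.0°).
Interpolate at f = 3/8 with slerp weights a = sin((1−f)δ)/sin δ ≈ 0.844, b = sin(fδ)/sin δ ≈ 0.566.
p = a·p₁ + b·p₂ ≈ (-0.595, -0.072, -0.801); φ = arcsin(p_z) ≈ -53.19°, λ = atan2(p_y, p_x) ≈ -173.06°.

≈ 53°S, 173°W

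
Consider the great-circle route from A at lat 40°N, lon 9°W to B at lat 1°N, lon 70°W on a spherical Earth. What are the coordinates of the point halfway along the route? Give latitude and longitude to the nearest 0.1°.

Write both endpoints as unit vectors p₁, p₂ with components (cos φ cos λ, cos φ sin λ, sin φ).
The central angle between the endpoints is δ = arccos(p₁·p₂) ≈ 1.178 rad (67.5°).
Interpolate at f = 1/2 with slerp weights a = sin((1−f)δ)/sin δ ≈ 0.601, b = sin(fδ)/sin δ ≈ 0.601.
p = a·p₁ + b·p₂ ≈ (0.661, -0.637, 0.397); φ = arcsin(p_z) ≈ 23.39°, λ = atan2(p_y, p_x) ≈ -43.96°.

≈ lat 23.4°N, lon 44.0°W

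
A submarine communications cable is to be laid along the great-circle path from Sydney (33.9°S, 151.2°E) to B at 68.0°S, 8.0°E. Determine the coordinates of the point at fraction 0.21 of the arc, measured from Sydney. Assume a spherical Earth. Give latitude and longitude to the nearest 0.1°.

≈ 49.0°S, 145.7°E

Write both endpoints as unit vectors p₁, p₂ with components (cos φ cos λ, cos φ sin λ, sin φ).
The central angle between the endpoints is δ = arccos(p₁·p₂) ≈ 1.299 rad (74.4°).
Interpolate at f = 0.21 with slerp weights a = sin((1−f)δ)/sin δ ≈ 0.888, b = sin(fδ)/sin δ ≈ 0.280.
p = a·p₁ + b·p₂ ≈ (-0.542, 0.370, -0.755); φ = arcsin(p_z) ≈ -48.99°, λ = atan2(p_y, p_x) ≈ 145.71°.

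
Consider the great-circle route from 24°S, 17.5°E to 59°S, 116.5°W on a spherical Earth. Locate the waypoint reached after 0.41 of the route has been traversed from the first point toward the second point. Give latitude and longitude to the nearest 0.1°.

From cos δ = sin φ₁ sin φ₂ + cos φ₁ cos φ₂ cos Δλ, the central angle is δ ≈ 1.549 rad (88.8°).
Interpolate at f = 0.41 with slerp weights a = sin((1−f)δ)/sin δ ≈ 0.792, b = sin(fδ)/sin δ ≈ 0.593.
p = a·p₁ + b·p₂ ≈ (0.554, -0.056, -0.831); φ = arcsin(p_z) ≈ -56.18°, λ = atan2(p_y, p_x) ≈ -5.77°.

≈ 56.2°S, 5.8°W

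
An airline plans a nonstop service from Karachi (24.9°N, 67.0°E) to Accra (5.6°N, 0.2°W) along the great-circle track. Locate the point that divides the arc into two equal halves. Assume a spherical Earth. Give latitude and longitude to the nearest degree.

Convert each endpoint to a unit vector on the sphere (x = cos φ cos λ, y = cos φ sin λ, z = sin φ).
The central angle between the endpoints is δ = arccos(p₁·p₂) ≈ 1.169 rad (67.0°).
Interpolate at f = 1/2 with slerp weights a = sin((1−f)δ)/sin δ ≈ 0.600, b = sin(fδ)/sin δ ≈ 0.600.
p = a·p₁ + b·p₂ ≈ (0.809, 0.499, 0.311); φ = arcsin(p_z) ≈ 18.12°, λ = atan2(p_y, p_x) ≈ 31.64°.

≈ (18°N, 32°E)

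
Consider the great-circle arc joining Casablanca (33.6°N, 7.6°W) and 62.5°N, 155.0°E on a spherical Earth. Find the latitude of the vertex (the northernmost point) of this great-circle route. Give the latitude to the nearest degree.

The great circle lies in the plane with unit normal n̂ = (p₁ × p₂)/|p₁ × p₂|.
Here n̂_z ≈ +0.116; the vertex latitude is φ_max = arccos|n̂_z| ≈ 83.3°.
Check via Clairaut: cos φ_max = |cos φ₁| · sin C = cos(33.6°)·sin(8.0°) ≈ 0.116, again giving ≈ 83.3°.

≈ 83°N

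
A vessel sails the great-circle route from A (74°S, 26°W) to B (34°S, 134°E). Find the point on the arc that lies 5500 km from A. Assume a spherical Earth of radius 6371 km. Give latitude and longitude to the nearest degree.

≈ (56°S, 130°E)

Convert each endpoint to a unit vector on the sphere (x = cos φ cos λ, y = cos φ sin λ, z = sin φ).
The central angle between the endpoints is δ = arccos(p₁·p₂) ≈ 1.242 rad (71.2°). The total great-circle distance is δ·R ≈ 1.242 × 6371 ≈ 7913 km, so the target fraction is f = 5500/7913 ≈ 0.695.
Interpolate at f ≈ 0.695 with slerp weights a = sin((1−f)δ)/sin δ ≈ 0.391, b = sin(fδ)/sin δ ≈ 0.803.
p = a·p₁ + b·p₂ ≈ (-0.366, 0.432, -0.825); φ = arcsin(p_z) ≈ -55.55°, λ = atan2(p_y, p_x) ≈ 130.27°.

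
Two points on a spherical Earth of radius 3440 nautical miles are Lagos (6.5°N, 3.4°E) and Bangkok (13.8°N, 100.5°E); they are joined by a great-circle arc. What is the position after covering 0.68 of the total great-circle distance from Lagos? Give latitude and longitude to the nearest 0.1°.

The haversine formula gives a central angle δ ≈ 1.663 rad (95.3°) between the endpoints.
Interpolate at f = 0.68 with slerp weights a = sin((1−f)δ)/sin δ ≈ 0.510, b = sin(fδ)/sin δ ≈ 0.909.
p = a·p₁ + b·p₂ ≈ (0.345, 0.898, 0.274); φ = arcsin(p_z) ≈ 15.93°, λ = atan2(p_y, p_x) ≈ 69.00°.

≈ 15.9°N, 69.0°E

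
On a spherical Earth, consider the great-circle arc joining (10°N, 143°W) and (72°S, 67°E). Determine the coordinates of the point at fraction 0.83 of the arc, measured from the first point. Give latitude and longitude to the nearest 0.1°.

Convert each endpoint to a unit vector on the sphere (x = cos φ cos λ, y = cos φ sin λ, z = sin φ).
The central angle between the endpoints is δ = arccos(p₁·p₂) ≈ 2.014 rad (115.4°).
Interpolate at f = 0.83 with slerp weights a = sin((1−f)δ)/sin δ ≈ 0.372, b = sin(fδ)/sin δ ≈ 1.101.
p = a·p₁ + b·p₂ ≈ (-0.159, 0.093, -0.983); φ = arcsin(p_z) ≈ -79.37°, λ = atan2(p_y, p_x) ≈ 149.71°.

≈ (79.4°S, 149.7°E)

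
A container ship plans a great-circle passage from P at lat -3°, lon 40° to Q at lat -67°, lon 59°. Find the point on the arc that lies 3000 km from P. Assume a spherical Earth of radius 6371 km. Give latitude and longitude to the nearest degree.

≈ lat -30°, lon 44°

Write both endpoints as unit vectors p₁, p₂ with components (cos φ cos λ, cos φ sin λ, sin φ).
The central angle between the endpoints is δ = arccos(p₁·p₂) ≈ 1.141 rad (65.3°). The total great-circle distance is δ·R ≈ 1.141 × 6371 ≈ 7266 km, so the target fraction is f = 3000/7266 ≈ 0.413.
Interpolate at f ≈ 0.413 with slerp weights a = sin((1−f)δ)/sin δ ≈ 0.683, b = sin(fδ)/sin δ ≈ 0.499.
p = a·p₁ + b·p₂ ≈ (0.623, 0.606, -0.495); φ = arcsin(p_z) ≈ -29.69°, λ = atan2(p_y, p_x) ≈ 44.19°.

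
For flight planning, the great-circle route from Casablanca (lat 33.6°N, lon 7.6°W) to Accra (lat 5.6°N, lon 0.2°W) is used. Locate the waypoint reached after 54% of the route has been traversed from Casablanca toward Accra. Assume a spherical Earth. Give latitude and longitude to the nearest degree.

Write both endpoints as unit vectors p₁, p₂ with components (cos φ cos λ, cos φ sin λ, sin φ).
The central angle between the endpoints is δ = arccos(p₁·p₂) ≈ 0.503 rad (28.8°).
Interpolate at f = 0.54 with slerp weights a = sin((1−f)δ)/sin δ ≈ 0.476, b = sin(fδ)/sin δ ≈ 0.557.
p = a·p₁ + b·p₂ ≈ (0.947, -0.054, 0.318); φ = arcsin(p_z) ≈ 18.52°, λ = atan2(p_y, p_x) ≈ -3.29°.

≈ lat 19°N, lon 3°W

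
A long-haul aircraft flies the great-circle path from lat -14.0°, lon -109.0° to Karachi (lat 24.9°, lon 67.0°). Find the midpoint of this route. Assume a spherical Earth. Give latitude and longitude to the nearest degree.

≈ lat 63°, lon -65°

Convert each endpoint to a unit vector on the sphere (x = cos φ cos λ, y = cos φ sin λ, z = sin φ).
The central angle between the endpoints is δ = arccos(p₁·p₂) ≈ 2.940 rad (168.5°).
Interpolate at f = 1/2 with slerp weights a = sin((1−f)δ)/sin δ ≈ 4.977, b = sin(fδ)/sin δ ≈ 4.977.
p = a·p₁ + b·p₂ ≈ (0.192, -0.411, 0.891); φ = arcsin(p_z) ≈ 63.06°, λ = atan2(p_y, p_x) ≈ -64.97°.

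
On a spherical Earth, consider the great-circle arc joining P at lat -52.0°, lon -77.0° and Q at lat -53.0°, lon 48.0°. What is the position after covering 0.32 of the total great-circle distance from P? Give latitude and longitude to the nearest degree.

≈ lat -67°, lon -47°

Write both endpoints as unit vectors p₁, p₂ with components (cos φ cos λ, cos φ sin λ, sin φ).
The central angle between the endpoints is δ = arccos(p₁·p₂) ≈ 1.141 rad (65.4°).
Interpolate at f = 0.32 with slerp weights a = sin((1−f)δ)/sin δ ≈ 0.770, b = sin(fδ)/sin δ ≈ 0.393.
p = a·p₁ + b·p₂ ≈ (0.265, -0.286, -0.921); φ = arcsin(p_z) ≈ -67.04°, λ = atan2(p_y, p_x) ≈ -47.25°.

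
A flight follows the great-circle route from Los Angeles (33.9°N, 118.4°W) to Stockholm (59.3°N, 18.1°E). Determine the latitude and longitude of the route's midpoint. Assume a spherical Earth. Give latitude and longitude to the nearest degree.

≈ 68°N, 81°W

Write both endpoints as unit vectors p₁, p₂ with components (cos φ cos λ, cos φ sin λ, sin φ).
The central angle between the endpoints is δ = arccos(p₁·p₂) ≈ 1.398 rad (80.1°).
Interpolate at f = 1/2 with slerp weights a = sin((1−f)δ)/sin δ ≈ 0.653, b = sin(fδ)/sin δ ≈ 0.653.
p = a·p₁ + b·p₂ ≈ (0.059, -0.373, 0.926); φ = arcsin(p_z) ≈ 67.80°, λ = atan2(p_y, p_x) ≈ -81.00°.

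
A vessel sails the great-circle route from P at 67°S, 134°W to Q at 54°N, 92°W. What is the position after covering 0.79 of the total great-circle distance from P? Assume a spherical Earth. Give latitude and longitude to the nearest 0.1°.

Write both endpoints as unit vectors p₁, p₂ with components (cos φ cos λ, cos φ sin λ, sin φ).
The central angle between the endpoints is δ = arccos(p₁·p₂) ≈ 2.182 rad (125.0°).
Interpolate at f = 0.79 with slerp weights a = sin((1−f)δ)/sin δ ≈ 0.540, b = sin(fδ)/sin δ ≈ 1.207.
p = a·p₁ + b·p₂ ≈ (-0.171, -0.861, 0.479); φ = arcsin(p_z) ≈ 28.63°, λ = atan2(p_y, p_x) ≈ -101.26°.

≈ 28.6°N, 101.3°W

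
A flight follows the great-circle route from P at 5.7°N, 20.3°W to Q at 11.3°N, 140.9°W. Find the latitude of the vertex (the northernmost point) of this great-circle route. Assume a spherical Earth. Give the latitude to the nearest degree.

The great circle lies in the plane with unit normal n̂ = (p₁ × p₂)/|p₁ × p₂|.
Here n̂_z ≈ -0.956; the vertex latitude is φ_max = arccos|n̂_z| ≈ 17.1°.
Check via Clairaut: cos φ_max = |cos φ₁| · sin C = cos(5.7°)·sin(73.8°) ≈ 0.956, again giving ≈ 17.1°.

≈ 17°N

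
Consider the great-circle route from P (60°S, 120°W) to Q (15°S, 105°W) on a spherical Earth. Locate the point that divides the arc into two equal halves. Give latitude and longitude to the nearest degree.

Write both endpoints as unit vectors p₁, p₂ with components (cos φ cos λ, cos φ sin λ, sin φ).
The central angle between the endpoints is δ = arccos(p₁·p₂) ≈ 0.808 rad (46.3°).
Interpolate at f = 1/2 with slerp weights a = sin((1−f)δ)/sin δ ≈ 0.544, b = sin(fδ)/sin δ ≈ 0.544.
p = a·p₁ + b·p₂ ≈ (-0.272, -0.743, -0.612); φ = arcsin(p_z) ≈ -37.71°, λ = atan2(p_y, p_x) ≈ -110.10°.

≈ (38°S, 110°W)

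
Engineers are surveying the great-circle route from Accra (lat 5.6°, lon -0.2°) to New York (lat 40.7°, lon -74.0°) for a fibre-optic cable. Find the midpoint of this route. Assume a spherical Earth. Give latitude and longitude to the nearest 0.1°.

The haversine formula gives a central angle δ ≈ 1.293 rad (74.1°) between the endpoints.
Interpolate at f = 1/2 with slerp weights a = sin((1−f)δ)/sin δ ≈ 0.626, b = sin(fδ)/sin δ ≈ 0.626.
p = a·p₁ + b·p₂ ≈ (0.754, -0.459, 0.470); φ = arcsin(p_z) ≈ 28.01°, λ = atan2(p_y, p_x) ≈ -31.30°.

≈ lat 28.0°, lon -31.3°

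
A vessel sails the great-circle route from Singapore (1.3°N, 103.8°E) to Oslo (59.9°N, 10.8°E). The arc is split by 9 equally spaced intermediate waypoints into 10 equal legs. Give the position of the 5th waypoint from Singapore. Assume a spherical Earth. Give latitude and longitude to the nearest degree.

≈ 39°N, 77°E

Convert each endpoint to a unit vector on the sphere (x = cos φ cos λ, y = cos φ sin λ, z = sin φ).
The central angle between the endpoints is δ = arccos(p₁·p₂) ≈ 1.577 rad (90.4°).
Interpolate at f = 5/10 with slerp weights a = sin((1−f)δ)/sin δ ≈ 0.709, b = sin(fδ)/sin δ ≈ 0.709.
p = a·p₁ + b·p₂ ≈ (0.180, 0.755, 0.630); φ = arcsin(p_z) ≈ 39.04°, λ = atan2(p_y, p_x) ≈ 76.58°.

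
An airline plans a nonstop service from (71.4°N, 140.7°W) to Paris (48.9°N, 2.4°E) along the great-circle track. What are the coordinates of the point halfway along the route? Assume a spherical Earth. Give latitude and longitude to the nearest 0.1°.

≈ (75.3°N, 23.1°W)

The haversine formula gives a central angle δ ≈ 0.993 rad (56.9°) between the endpoints.
Interpolate at f = 1/2 with slerp weights a = sin((1−f)δ)/sin δ ≈ 0.569, b = sin(fδ)/sin δ ≈ 0.569.
p = a·p₁ + b·p₂ ≈ (0.233, -0.099, 0.967); φ = arcsin(p_z) ≈ 75.32°, λ = atan2(p_y, p_x) ≈ -23.06°.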